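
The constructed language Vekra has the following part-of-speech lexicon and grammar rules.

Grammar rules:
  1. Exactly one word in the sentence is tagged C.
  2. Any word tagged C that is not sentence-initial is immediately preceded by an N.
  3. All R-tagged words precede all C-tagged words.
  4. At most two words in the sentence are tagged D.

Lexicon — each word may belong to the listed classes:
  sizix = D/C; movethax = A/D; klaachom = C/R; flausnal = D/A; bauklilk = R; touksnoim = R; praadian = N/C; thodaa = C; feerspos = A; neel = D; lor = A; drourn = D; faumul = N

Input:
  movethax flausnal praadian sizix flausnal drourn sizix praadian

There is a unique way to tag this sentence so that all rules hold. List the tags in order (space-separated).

Candidates per position — 1:movethax {A,D}; 2:flausnal {D,A}; 3:praadian {N,C}; 4:sizix {D,C}; 5:flausnal {D,A}; 6:drourn {D}; 7:sizix {D,C}; 8:praadian {N,C}.
At position 3, choosing C makes rule 2 impossible to satisfy; hence N.
At position 7, choosing C makes rule 2 impossible to satisfy; hence D.
At position 8, choosing C makes rule 2 impossible to satisfy; hence N.
At position 1, choosing D makes rule 4 impossible to satisfy; hence A.
At position 2, choosing D makes rule 4 impossible to satisfy; hence A.
At position 4, choosing D makes rule 1 impossible to satisfy; hence C.
At position 5, choosing D makes rule 4 impossible to satisfy; hence A.
The unique satisfying tagging is: A A N C A D D N.
Rule-by-rule: rule 1 satisfied; rule 2 satisfied; rule 3 satisfied; rule 4 satisfied.

A A N C A D D N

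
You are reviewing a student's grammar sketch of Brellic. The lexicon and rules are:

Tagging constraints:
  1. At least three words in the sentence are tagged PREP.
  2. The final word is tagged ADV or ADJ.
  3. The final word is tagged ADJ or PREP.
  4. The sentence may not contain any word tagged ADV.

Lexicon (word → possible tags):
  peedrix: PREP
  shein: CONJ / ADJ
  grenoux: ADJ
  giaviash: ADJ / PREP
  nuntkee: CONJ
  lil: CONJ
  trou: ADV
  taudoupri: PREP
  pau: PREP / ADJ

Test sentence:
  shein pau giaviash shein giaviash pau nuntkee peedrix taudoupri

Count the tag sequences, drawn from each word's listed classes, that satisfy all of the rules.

Candidates per position — 1:shein {CONJ,ADJ}; 2:pau {PREP,ADJ}; 3:giaviash {ADJ,PREP}; 4:shein {CONJ,ADJ}; 5:giaviash {ADJ,PREP}; 6:pau {PREP,ADJ}; 7:nuntkee {CONJ}; 8:peedrix {PREP}; 9:taudoupri {PREP}.
There are 64 candidate sequences in total.
Rule 2 cannot be satisfied by any choice of tags from the lexicon.
So there is no consistent tagging.
Count = 0.

0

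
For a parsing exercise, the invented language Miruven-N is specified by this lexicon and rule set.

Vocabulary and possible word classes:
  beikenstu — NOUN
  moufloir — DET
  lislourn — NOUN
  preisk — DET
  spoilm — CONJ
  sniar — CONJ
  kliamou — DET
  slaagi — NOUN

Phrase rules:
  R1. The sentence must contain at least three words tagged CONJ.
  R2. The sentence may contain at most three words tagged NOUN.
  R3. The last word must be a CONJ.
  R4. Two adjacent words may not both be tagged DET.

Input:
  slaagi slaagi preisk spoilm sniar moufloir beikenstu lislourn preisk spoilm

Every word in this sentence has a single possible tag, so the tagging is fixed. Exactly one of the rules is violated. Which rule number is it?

Fixed tagging: NOUN NOUN DET CONJ CONJ DET NOUN NOUN DET CONJ.
Rule check: R1 holds, R2 violated, R3 holds, R4 holds.
Only rule 2 fails.

2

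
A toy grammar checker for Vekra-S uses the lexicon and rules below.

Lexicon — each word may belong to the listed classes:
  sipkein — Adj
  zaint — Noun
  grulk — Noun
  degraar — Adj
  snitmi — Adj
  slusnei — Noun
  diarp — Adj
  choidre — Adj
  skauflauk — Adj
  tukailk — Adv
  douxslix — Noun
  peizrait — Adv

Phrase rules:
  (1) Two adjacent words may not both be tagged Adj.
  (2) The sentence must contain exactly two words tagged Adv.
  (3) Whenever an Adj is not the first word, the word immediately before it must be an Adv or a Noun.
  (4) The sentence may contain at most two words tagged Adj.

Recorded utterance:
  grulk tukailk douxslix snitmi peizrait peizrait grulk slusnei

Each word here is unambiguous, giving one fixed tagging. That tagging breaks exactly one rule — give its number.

2

Fixed tagging: Noun Adv Noun Adj Adv Adv Noun Noun.
Rule check: R1 ok, R2 fails, R3 ok, R4 ok.
Only rule 2 fails.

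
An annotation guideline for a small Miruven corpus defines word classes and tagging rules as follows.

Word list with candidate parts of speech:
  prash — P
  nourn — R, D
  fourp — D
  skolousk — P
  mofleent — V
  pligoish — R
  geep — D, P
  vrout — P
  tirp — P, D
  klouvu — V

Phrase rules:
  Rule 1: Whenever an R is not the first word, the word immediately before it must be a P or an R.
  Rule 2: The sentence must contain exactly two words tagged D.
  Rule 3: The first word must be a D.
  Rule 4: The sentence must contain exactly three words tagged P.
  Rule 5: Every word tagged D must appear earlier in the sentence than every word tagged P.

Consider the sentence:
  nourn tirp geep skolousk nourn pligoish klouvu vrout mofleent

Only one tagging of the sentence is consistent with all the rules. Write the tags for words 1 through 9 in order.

Candidates per position — 1:nourn {R,D}; 2:tirp {P,D}; 3:geep {D,P}; 4:skolousk {P}; 5:nourn {R,D}; 6:pligoish {R}; 7:klouvu {V}; 8:vrout {P}; 9:mofleent {V}.
Position 1: R is ruled out by rule 3; that leaves D.
Position 5: D is ruled out by rule 1; that leaves R.
The remaining ambiguous positions (2, 3) are resolved jointly — only one combination satisfies every rule.
The only consistent sequence is: D D P P R R V P V.
Verifying each rule — rule 1 ok; rule 2 ok; rule 3 ok; rule 4 ok; rule 5 ok.

D D P P R R V P V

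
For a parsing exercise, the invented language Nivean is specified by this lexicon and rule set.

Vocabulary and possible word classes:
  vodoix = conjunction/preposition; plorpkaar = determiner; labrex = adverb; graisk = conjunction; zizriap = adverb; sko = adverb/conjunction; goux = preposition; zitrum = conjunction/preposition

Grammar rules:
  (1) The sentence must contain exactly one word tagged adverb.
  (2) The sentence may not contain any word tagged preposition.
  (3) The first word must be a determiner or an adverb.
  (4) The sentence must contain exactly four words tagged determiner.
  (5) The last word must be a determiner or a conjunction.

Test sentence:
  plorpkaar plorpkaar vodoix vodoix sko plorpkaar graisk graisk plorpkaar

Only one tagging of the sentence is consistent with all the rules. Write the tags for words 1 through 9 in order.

Candidates per position — 1:plorpkaar {determiner}; 2:plorpkaar {determiner}; 3:vodoix {conjunction,preposition}; 4:vodoix {conjunction,preposition}; 5:sko {adverb,conjunction}; 6:plorpkaar {determiner}; 7:graisk {conjunction}; 8:graisk {conjunction}; 9:plorpkaar {determiner}.
Word 3 cannot be preposition — rule 2 would then fail for every completion. It is conjunction.
Word 4 cannot be preposition — rule 2 would then fail for every completion. It is conjunction.
Word 5 cannot be conjunction — rule 1 would then fail for every completion. It is adverb.
So the tagging must be: determiner determiner conjunction conjunction adverb determiner conjunction conjunction determiner.
Verifying each rule — rule 1 ok; rule 2 ok; rule 3 ok; rule 4 ok; rule 5 ok.

determiner determiner conjunction conjunction adverb determiner conjunction conjunction determiner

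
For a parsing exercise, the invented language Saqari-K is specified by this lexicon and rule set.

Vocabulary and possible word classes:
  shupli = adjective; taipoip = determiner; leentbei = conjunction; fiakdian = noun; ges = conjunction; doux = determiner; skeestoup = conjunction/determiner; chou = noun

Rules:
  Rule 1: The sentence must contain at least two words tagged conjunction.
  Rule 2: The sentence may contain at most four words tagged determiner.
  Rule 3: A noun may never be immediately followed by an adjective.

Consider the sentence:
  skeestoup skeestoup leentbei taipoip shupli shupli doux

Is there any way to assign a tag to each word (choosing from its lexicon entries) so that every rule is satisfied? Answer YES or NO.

YES

Candidates per position — 1:skeestoup {conjunction,determiner}; 2:skeestoup {conjunction,determiner}; 3:leentbei {conjunction}; 4:taipoip {determiner}; 5:shupli {adjective}; 6:shupli {adjective}; 7:doux {determiner}.
One satisfying assignment: determiner conjunction conjunction determiner adjective adjective determiner.
Rule-by-rule: rule 1 ok; rule 2 ok; rule 3 ok.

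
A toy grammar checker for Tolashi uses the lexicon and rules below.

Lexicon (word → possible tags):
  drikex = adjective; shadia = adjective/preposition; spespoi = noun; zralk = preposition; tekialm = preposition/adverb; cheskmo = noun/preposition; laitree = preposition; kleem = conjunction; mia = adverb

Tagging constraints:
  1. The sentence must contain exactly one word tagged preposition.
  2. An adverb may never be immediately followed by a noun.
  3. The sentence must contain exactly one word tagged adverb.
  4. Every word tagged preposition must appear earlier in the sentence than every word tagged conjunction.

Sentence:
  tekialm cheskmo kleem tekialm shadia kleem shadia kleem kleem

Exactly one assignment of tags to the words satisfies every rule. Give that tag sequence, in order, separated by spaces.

preposition noun conjunction adverb adjective conjunction adjective conjunction conjunction

Candidates per position — 1:tekialm {preposition,adverb}; 2:cheskmo {noun,preposition}; 3:kleem {conjunction}; 4:tekialm {preposition,adverb}; 5:shadia {adjective,preposition}; 6:kleem {conjunction}; 7:shadia {adjective,preposition}; 8:kleem {conjunction}; 9:kleem {conjunction}.
At position 4, choosing preposition makes rule 4 impossible to satisfy; hence adverb.
At position 5, choosing preposition makes rule 4 impossible to satisfy; hence adjective.
At position 7, choosing preposition makes rule 4 impossible to satisfy; hence adjective.
At position 1, choosing adverb makes rule 3 impossible to satisfy; hence preposition.
At position 2, choosing preposition makes rule 1 impossible to satisfy; hence noun.
The only consistent sequence is: preposition noun conjunction adverb adjective conjunction adjective conjunction conjunction.
Verifying each rule — rule 1 holds; rule 2 holds; rule 3 holds; rule 4 holds.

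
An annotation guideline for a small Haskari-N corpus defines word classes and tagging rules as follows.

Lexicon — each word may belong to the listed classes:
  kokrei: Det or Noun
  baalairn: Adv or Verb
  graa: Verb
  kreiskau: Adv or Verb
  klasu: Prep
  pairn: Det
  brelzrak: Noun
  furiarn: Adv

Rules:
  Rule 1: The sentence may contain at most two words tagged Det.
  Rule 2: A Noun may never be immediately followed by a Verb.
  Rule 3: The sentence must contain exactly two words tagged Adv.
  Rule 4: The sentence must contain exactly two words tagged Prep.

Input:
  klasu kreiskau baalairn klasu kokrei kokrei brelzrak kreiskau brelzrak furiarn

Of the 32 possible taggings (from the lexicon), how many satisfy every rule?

Candidates per position — 1:klasu {Prep}; 2:kreiskau {Adv,Verb}; 3:baalairn {Adv,Verb}; 4:klasu {Prep}; 5:kokrei {Det,Noun}; 6:kokrei {Det,Noun}; 7:brelzrak {Noun}; 8:kreiskau {Adv,Verb}; 9:brelzrak {Noun}; 10:furiarn {Adv}.
There are 32 candidate sequences in total.
The sequences that satisfy every rule: Prep Verb Verb Prep Det Det Noun Adv Noun Adv; Prep Verb Verb Prep Det Noun Noun Adv Noun Adv; Prep Verb Verb Prep Noun Det Noun Adv Noun Adv; Prep Verb Verb Prep Noun Noun Noun Adv Noun Adv.
Count = 4.

4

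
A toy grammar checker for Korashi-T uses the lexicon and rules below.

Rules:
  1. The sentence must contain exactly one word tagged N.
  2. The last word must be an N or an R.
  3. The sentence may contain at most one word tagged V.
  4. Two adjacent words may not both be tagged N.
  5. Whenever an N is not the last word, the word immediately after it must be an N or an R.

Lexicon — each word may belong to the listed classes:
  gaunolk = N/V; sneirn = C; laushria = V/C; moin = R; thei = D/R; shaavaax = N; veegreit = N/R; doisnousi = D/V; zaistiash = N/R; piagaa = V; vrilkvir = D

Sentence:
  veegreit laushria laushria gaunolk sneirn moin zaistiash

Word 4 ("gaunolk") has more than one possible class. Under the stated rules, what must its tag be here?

Candidates per position — 1:veegreit {N,R}; 2:laushria {V,C}; 3:laushria {V,C}; 4:gaunolk {N,V}; 5:sneirn {C}; 6:moin {R}; 7:zaistiash {N,R}.
Position 1: tagging it N would leave rule 5 unsatisfiable, so it must be R.
Position 4: tagging it N would leave rule 5 unsatisfiable, so it must be V.
Position 7: tagging it R would leave rule 1 unsatisfiable, so it must be N.
Position 2: tagging it V would leave rule 3 unsatisfiable, so it must be C.
Position 3: tagging it V would leave rule 3 unsatisfiable, so it must be C.
The only consistent sequence is: R C C V C R N.
Rule-by-rule: rule 1 ✓; rule 2 ✓; rule 3 ✓; rule 4 ✓; rule 5 ✓.

V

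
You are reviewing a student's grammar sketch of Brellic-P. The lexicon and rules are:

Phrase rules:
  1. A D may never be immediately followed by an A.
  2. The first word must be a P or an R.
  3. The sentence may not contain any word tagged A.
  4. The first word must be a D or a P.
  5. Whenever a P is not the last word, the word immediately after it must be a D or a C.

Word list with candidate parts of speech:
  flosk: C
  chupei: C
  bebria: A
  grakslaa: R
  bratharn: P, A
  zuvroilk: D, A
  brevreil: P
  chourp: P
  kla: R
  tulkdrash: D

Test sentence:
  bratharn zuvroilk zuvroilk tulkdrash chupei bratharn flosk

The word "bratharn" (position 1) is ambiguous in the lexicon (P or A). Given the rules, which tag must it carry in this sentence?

Candidates per position — 1:bratharn {P,A}; 2:zuvroilk {D,A}; 3:zuvroilk {D,A}; 4:tulkdrash {D}; 5:chupei {C}; 6:bratharn {P,A}; 7:flosk {C}.
Position 1: A is ruled out by rule 2; that leaves P.
Position 2: A is ruled out by rule 3; that leaves D.
Position 3: A is ruled out by rule 1; that leaves D.
Position 6: A is ruled out by rule 3; that leaves P.
That leaves exactly one tagging: P D D D C P C.
Check: rule 1 ✓; rule 2 ✓; rule 3 ✓; rule 4 ✓; rule 5 ✓.

P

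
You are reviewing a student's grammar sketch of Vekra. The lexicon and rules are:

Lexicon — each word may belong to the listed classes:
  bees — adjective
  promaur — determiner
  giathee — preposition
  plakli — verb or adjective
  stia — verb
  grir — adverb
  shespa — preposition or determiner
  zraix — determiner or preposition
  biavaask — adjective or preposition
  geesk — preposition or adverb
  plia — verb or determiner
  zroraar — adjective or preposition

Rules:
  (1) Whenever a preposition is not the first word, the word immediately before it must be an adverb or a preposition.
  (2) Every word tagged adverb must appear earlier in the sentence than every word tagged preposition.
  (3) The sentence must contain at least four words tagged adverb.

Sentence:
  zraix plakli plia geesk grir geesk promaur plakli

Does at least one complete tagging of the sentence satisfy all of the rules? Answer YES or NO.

Candidates per position — 1:zraix {determiner,preposition}; 2:plakli {verb,adjective}; 3:plia {verb,determiner}; 4:geesk {preposition,adverb}; 5:grir {adverb}; 6:geesk {preposition,adverb}; 7:promaur {determiner}; 8:plakli {verb,adjective}.
Rule 3 cannot be satisfied by any choice of tags from the lexicon.
So there is no consistent tagging.

NO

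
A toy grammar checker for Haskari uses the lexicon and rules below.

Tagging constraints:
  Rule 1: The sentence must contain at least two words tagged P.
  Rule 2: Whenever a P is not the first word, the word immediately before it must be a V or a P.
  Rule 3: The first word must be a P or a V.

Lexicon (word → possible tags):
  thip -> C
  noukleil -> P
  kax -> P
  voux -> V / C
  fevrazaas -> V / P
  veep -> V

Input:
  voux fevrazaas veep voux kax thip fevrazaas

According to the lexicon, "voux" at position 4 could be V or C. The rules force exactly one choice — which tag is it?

Candidates per position — 1:voux {V,C}; 2:fevrazaas {V,P}; 3:veep {V}; 4:voux {V,C}; 5:kax {P}; 6:thip {C}; 7:fevrazaas {V,P}.
If word 1 were C, no tagging could satisfy rule 3; so word 1 is V.
If word 4 were C, no tagging could satisfy rule 2; so word 4 is V.
If word 7 were P, no tagging could satisfy rule 2; so word 7 is V.
If word 2 were V, no tagging could satisfy rule 1; so word 2 is P.
So the tagging must be: V P V V P C V.
Verifying each rule — rule 1 satisfied; rule 2 satisfied; rule 3 satisfied.

V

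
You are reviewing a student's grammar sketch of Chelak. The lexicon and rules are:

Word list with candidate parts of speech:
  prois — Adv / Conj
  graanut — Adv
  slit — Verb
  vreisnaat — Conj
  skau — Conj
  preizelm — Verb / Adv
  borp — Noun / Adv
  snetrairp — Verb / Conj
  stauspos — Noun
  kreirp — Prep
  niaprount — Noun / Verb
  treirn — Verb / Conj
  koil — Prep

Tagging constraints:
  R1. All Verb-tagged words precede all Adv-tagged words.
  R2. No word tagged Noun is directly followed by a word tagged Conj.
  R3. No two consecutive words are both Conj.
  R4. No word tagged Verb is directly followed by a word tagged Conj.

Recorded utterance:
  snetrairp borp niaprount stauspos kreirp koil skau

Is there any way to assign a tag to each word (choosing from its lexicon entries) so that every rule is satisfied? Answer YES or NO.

Candidates per position — 1:snetrairp {Verb,Conj}; 2:borp {Noun,Adv}; 3:niaprount {Noun,Verb}; 4:stauspos {Noun}; 5:kreirp {Prep}; 6:koil {Prep}; 7:skau {Conj}.
One satisfying assignment: Conj Noun Noun Noun Prep Prep Conj.
Checking: rule 1 holds; rule 2 holds; rule 3 holds; rule 4 holds.

YES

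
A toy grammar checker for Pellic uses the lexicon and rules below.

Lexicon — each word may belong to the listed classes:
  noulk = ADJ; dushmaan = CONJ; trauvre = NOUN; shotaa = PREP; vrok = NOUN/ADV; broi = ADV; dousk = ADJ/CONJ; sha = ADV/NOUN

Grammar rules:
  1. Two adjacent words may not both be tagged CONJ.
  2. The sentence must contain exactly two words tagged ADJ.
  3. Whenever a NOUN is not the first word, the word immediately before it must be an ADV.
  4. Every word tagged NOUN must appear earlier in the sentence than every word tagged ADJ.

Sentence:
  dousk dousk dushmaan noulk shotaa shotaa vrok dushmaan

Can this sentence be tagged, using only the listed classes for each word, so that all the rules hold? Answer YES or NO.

Candidates per position — 1:dousk {ADJ,CONJ}; 2:dousk {ADJ,CONJ}; 3:dushmaan {CONJ}; 4:noulk {ADJ}; 5:shotaa {PREP}; 6:shotaa {PREP}; 7:vrok {NOUN,ADV}; 8:dushmaan {CONJ}.
One satisfying assignment: CONJ ADJ CONJ ADJ PREP PREP ADV CONJ.
Checking: rule 1 ✓; rule 2 ✓; rule 3 ✓; rule 4 ✓.

YES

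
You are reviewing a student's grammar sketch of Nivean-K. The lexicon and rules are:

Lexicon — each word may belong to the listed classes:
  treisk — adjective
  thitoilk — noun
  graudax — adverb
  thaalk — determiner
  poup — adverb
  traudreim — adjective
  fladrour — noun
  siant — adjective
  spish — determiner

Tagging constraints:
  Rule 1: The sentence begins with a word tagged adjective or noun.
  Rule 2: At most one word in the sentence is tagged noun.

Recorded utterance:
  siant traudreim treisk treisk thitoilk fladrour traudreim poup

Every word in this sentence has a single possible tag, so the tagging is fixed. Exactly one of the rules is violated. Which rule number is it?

2

Fixed tagging: adjective adjective adjective adjective noun noun adjective adverb.
Checking each rule: R1 ok, R2 fails.
Only rule 2 fails.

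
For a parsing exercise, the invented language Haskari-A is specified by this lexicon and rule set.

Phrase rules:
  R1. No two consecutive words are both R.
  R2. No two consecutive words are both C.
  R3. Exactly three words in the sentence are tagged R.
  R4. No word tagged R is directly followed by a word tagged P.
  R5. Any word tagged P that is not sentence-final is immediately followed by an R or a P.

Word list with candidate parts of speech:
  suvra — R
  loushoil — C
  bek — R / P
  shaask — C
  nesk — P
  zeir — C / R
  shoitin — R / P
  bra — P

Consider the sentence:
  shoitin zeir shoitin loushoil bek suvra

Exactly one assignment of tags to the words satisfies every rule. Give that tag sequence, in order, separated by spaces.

R C R C P R

Candidates per position — 1:shoitin {R,P}; 2:zeir {C,R}; 3:shoitin {R,P}; 4:loushoil {C}; 5:bek {R,P}; 6:suvra {R}.
Position 3: tagging it P would leave rule 5 unsatisfiable, so it must be R.
Position 5: tagging it R would leave rule 1 unsatisfiable, so it must be P.
Position 2: tagging it R would leave rule 1 unsatisfiable, so it must be C.
Position 1: tagging it P would leave rule 3 unsatisfiable, so it must be R.
That leaves exactly one tagging: R C R C P R.
Check: rule 1 satisfied; rule 2 satisfied; rule 3 satisfied; rule 4 satisfied; rule 5 satisfied.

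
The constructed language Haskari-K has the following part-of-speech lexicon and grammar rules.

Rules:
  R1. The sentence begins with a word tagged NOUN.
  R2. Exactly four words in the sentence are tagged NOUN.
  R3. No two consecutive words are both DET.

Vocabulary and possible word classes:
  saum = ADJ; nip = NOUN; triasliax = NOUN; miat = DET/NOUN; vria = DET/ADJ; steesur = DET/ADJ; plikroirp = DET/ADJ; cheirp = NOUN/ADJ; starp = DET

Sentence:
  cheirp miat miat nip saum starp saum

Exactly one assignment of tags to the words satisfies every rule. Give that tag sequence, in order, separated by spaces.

Candidates per position — 1:cheirp {NOUN,ADJ}; 2:miat {DET,NOUN}; 3:miat {DET,NOUN}; 4:nip {NOUN}; 5:saum {ADJ}; 6:starp {DET}; 7:saum {ADJ}.
Word 1 cannot be ADJ — rule 1 would then fail for every completion. It is NOUN.
Word 2 cannot be DET — rule 2 would then fail for every completion. It is NOUN.
Word 3 cannot be DET — rule 2 would then fail for every completion. It is NOUN.
The only consistent sequence is: NOUN NOUN NOUN NOUN ADJ DET ADJ.
Verifying each rule — rule 1 holds; rule 2 holds; rule 3 holds.

NOUN NOUN NOUN NOUN ADJ DET ADJ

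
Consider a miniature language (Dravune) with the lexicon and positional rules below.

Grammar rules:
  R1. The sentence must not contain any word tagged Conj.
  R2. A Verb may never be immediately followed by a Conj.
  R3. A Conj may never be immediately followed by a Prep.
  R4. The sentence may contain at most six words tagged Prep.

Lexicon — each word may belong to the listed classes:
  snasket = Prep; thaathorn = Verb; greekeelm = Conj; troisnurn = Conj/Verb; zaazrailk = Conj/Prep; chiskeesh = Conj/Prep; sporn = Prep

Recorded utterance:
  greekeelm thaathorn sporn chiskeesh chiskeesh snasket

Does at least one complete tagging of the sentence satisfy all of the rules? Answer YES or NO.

Candidates per position — 1:greekeelm {Conj}; 2:thaathorn {Verb}; 3:sporn {Prep}; 4:chiskeesh {Conj,Prep}; 5:chiskeesh {Conj,Prep}; 6:snasket {Prep}.
Rule 1 cannot be satisfied by any choice of tags from the lexicon.
So there is no consistent tagging.

NO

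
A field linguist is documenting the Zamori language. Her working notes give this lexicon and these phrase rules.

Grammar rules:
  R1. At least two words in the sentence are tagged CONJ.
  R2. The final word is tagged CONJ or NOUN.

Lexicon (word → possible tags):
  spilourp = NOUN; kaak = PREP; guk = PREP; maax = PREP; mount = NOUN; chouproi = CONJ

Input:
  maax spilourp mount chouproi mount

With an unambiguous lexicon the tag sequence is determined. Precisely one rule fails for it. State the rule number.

1

Fixed tagging: PREP NOUN NOUN CONJ NOUN.
Rule check: R1 violated, R2 holds.
Only rule 1 fails.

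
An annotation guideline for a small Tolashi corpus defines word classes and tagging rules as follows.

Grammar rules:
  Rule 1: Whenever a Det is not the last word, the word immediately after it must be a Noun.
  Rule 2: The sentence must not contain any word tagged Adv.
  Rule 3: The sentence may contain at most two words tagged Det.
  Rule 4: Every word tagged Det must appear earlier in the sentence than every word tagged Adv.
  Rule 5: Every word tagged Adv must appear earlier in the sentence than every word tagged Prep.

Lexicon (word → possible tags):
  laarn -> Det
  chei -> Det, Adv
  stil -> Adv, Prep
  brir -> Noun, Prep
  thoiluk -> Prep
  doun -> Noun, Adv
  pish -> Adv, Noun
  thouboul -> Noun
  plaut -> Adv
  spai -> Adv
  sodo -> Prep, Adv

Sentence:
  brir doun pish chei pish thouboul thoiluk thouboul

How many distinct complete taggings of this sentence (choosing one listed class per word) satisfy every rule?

Candidates per position — 1:brir {Noun,Prep}; 2:doun {Noun,Adv}; 3:pish {Adv,Noun}; 4:chei {Det,Adv}; 5:pish {Adv,Noun}; 6:thouboul {Noun}; 7:thoiluk {Prep}; 8:thouboul {Noun}.
There are 32 candidate sequences in total.
The sequences that satisfy every rule: Noun Noun Noun Det Noun Noun Prep Noun; Prep Noun Noun Det Noun Noun Prep Noun.
Count = 2.

2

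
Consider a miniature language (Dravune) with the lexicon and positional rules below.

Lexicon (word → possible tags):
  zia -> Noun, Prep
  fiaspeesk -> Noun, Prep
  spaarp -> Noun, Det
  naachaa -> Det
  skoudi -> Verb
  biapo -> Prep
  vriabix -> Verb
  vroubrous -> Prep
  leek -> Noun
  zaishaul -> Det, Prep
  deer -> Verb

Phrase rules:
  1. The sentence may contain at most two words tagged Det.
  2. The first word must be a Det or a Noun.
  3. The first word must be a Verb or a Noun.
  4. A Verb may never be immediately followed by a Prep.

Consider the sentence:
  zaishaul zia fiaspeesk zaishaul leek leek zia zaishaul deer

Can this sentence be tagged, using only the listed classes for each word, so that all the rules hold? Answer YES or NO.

Candidates per position — 1:zaishaul {Det,Prep}; 2:zia {Noun,Prep}; 3:fiaspeesk {Noun,Prep}; 4:zaishaul {Det,Prep}; 5:leek {Noun}; 6:leek {Noun}; 7:zia {Noun,Prep}; 8:zaishaul {Det,Prep}; 9:deer {Verb}.
Rule 3 cannot be satisfied by any choice of tags from the lexicon.
So there is no consistent tagging.

NO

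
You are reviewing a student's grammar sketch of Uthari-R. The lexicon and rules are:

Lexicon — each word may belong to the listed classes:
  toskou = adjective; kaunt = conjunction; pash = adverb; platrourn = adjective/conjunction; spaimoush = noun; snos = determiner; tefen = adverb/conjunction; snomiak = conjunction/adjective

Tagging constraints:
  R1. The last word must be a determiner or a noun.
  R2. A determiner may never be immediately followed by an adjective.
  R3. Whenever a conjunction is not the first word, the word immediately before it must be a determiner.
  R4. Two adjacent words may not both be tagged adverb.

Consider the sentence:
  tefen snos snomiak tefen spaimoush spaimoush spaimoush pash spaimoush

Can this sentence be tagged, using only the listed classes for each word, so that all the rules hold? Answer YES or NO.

YES

Candidates per position — 1:tefen {adverb,conjunction}; 2:snos {determiner}; 3:snomiak {conjunction,adjective}; 4:tefen {adverb,conjunction}; 5:spaimoush {noun}; 6:spaimoush {noun}; 7:spaimoush {noun}; 8:pash {adverb}; 9:spaimoush {noun}.
One satisfying assignment: conjunction determiner conjunction adverb noun noun noun adverb noun.
Rule-by-rule: rule 1 ✓; rule 2 ✓; rule 3 ✓; rule 4 ✓.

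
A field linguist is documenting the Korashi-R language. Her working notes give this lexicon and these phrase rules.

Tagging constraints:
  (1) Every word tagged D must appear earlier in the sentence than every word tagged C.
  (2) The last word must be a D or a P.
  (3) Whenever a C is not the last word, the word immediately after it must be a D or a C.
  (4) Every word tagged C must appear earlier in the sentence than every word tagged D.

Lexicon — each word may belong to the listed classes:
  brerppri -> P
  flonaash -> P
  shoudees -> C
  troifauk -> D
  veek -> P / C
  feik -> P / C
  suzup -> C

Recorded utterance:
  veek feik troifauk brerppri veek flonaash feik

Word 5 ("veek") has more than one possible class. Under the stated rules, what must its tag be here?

Candidates per position — 1:veek {P,C}; 2:feik {P,C}; 3:troifauk {D}; 4:brerppri {P}; 5:veek {P,C}; 6:flonaash {P}; 7:feik {P,C}.
If word 1 were C, no tagging could satisfy rule 1; so word 1 is P.
If word 2 were C, no tagging could satisfy rule 1; so word 2 is P.
If word 5 were C, no tagging could satisfy rule 3; so word 5 is P.
If word 7 were C, no tagging could satisfy rule 2; so word 7 is P.
So the tagging must be: P P D P P P P.
Rule-by-rule: rule 1 satisfied; rule 2 satisfied; rule 3 satisfied; rule 4 satisfied.

P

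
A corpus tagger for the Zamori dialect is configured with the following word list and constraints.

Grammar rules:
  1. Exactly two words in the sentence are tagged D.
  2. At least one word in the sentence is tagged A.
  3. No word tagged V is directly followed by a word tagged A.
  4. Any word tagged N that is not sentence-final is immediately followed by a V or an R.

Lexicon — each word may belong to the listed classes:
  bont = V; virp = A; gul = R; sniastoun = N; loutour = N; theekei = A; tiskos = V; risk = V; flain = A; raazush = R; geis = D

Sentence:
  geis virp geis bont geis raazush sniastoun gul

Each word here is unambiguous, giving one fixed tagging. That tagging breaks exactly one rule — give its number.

Fixed tagging: D A D V D R N R.
Checking each rule: R1 violated, R2 holds, R3 holds, R4 holds.
Only rule 1 fails.

1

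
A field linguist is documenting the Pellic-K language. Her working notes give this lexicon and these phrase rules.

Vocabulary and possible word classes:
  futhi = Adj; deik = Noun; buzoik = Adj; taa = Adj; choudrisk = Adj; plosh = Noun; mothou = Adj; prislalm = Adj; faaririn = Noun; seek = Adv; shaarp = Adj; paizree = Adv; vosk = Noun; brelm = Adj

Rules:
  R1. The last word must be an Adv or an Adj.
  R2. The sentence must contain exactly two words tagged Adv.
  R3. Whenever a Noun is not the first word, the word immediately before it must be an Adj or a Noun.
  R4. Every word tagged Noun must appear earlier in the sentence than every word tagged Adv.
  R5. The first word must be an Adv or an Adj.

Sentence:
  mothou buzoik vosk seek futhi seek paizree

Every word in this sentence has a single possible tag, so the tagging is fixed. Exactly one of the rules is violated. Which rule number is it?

Fixed tagging: Adj Adj Noun Adv Adj Adv Adv.
Applying the rules: R1 ✓, R2 ✗, R3 ✓, R4 ✓, R5 ✓.
Only rule 2 fails.

2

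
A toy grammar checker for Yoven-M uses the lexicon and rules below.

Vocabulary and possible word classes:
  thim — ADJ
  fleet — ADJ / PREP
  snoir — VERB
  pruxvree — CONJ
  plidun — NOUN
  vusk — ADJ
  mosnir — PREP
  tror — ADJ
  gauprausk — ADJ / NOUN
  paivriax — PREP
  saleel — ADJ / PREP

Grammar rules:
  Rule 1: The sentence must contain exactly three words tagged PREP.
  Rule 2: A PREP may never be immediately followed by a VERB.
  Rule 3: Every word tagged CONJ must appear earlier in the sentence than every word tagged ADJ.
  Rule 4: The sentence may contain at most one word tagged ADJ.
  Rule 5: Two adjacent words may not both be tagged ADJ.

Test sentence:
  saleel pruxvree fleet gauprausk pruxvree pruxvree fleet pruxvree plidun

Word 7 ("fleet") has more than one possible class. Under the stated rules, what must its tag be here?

PREP

Candidates per position — 1:saleel {ADJ,PREP}; 2:pruxvree {CONJ}; 3:fleet {ADJ,PREP}; 4:gauprausk {ADJ,NOUN}; 5:pruxvree {CONJ}; 6:pruxvree {CONJ}; 7:fleet {ADJ,PREP}; 8:pruxvree {CONJ}; 9:plidun {NOUN}.
Position 1: ADJ is ruled out by rule 1; that leaves PREP.
Position 3: ADJ is ruled out by rule 1; that leaves PREP.
Position 4: ADJ is ruled out by rule 3; that leaves NOUN.
Position 7: ADJ is ruled out by rule 1; that leaves PREP.
So the tagging must be: PREP CONJ PREP NOUN CONJ CONJ PREP CONJ NOUN.
Rule-by-rule: rule 1 satisfied; rule 2 satisfied; rule 3 satisfied; rule 4 satisfied; rule 5 satisfied.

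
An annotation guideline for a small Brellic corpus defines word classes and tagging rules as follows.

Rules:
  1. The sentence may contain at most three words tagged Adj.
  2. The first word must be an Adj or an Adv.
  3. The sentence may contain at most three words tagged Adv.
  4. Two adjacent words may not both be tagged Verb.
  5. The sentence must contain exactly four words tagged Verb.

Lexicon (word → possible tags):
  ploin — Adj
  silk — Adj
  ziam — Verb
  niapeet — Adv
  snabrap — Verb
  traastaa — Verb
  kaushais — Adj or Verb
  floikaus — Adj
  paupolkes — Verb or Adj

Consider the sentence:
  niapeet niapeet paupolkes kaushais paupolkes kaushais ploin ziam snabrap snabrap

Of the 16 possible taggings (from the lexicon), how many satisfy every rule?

0

Candidates per position — 1:niapeet {Adv}; 2:niapeet {Adv}; 3:paupolkes {Verb,Adj}; 4:kaushais {Adj,Verb}; 5:paupolkes {Verb,Adj}; 6:kaushais {Adj,Verb}; 7:ploin {Adj}; 8:ziam {Verb}; 9:snabrap {Verb}; 10:snabrap {Verb}.
There are 16 candidate sequences in total.
Rule 4 cannot be satisfied by any choice of tags from the lexicon.
So there is no consistent tagging.
Count = 0.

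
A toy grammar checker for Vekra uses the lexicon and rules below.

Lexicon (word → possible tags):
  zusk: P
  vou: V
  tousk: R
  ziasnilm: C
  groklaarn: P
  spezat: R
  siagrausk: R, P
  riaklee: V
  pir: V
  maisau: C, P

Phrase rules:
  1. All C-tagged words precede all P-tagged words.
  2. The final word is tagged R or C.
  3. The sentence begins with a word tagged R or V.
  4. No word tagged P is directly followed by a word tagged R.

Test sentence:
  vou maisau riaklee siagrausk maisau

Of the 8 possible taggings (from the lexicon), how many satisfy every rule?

1

Candidates per position — 1:vou {V}; 2:maisau {C,P}; 3:riaklee {V}; 4:siagrausk {R,P}; 5:maisau {C,P}.
There are 8 candidate sequences in total.
The sequences that satisfy every rule: V C V R C.
Count = 1.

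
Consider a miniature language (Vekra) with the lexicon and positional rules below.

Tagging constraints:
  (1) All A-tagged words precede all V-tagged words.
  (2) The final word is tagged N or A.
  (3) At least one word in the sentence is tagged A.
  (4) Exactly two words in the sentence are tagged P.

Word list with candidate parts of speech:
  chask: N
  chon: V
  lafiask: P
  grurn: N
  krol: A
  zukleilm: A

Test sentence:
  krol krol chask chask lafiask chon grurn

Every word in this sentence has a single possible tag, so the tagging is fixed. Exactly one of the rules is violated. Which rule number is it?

Fixed tagging: A A N N P V N.
Rule check: R1 ✓, R2 ✓, R3 ✓, R4 ✗.
Only rule 4 fails.

4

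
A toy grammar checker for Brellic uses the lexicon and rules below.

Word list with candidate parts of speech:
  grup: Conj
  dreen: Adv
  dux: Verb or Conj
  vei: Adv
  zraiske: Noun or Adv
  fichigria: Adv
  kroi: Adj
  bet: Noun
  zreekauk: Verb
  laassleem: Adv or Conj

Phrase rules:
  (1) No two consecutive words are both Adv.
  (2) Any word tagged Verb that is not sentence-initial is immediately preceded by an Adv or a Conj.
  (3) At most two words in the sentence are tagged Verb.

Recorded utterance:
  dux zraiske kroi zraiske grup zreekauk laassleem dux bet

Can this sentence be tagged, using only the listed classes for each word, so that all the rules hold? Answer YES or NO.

YES

Candidates per position — 1:dux {Verb,Conj}; 2:zraiske {Noun,Adv}; 3:kroi {Adj}; 4:zraiske {Noun,Adv}; 5:grup {Conj}; 6:zreekauk {Verb}; 7:laassleem {Adv,Conj}; 8:dux {Verb,Conj}; 9:bet {Noun}.
One satisfying assignment: Conj Noun Adj Adv Conj Verb Adv Verb Noun.
Verifying each rule — rule 1 ok; rule 2 ok; rule 3 ok.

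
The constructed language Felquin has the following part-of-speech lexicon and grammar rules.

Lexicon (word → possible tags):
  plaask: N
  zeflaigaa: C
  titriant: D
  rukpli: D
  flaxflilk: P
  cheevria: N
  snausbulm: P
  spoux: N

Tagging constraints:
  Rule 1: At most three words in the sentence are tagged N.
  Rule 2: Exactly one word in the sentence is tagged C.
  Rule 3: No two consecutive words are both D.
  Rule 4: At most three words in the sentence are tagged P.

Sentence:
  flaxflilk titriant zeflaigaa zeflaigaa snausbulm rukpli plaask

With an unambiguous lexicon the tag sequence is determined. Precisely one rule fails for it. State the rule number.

Fixed tagging: P D C C P D N.
Checking each rule: R1 ✓, R2 ✗, R3 ✓, R4 ✓.
Only rule 2 fails.

2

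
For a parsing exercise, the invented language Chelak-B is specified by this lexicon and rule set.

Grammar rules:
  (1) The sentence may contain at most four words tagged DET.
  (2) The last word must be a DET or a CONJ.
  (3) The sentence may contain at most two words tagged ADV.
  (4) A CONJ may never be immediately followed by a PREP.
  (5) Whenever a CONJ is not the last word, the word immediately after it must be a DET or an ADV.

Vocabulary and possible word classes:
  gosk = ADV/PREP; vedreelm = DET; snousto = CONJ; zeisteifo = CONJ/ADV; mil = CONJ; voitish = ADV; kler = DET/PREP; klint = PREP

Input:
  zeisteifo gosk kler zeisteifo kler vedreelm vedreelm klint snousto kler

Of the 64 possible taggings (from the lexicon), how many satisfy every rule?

Candidates per position — 1:zeisteifo {CONJ,ADV}; 2:gosk {ADV,PREP}; 3:kler {DET,PREP}; 4:zeisteifo {CONJ,ADV}; 5:kler {DET,PREP}; 6:vedreelm {DET}; 7:vedreelm {DET}; 8:klint {PREP}; 9:snousto {CONJ}; 10:kler {DET,PREP}.
There are 64 candidate sequences in total.
Checking each against the rules leaves 9 sequences.
Count = 9.

9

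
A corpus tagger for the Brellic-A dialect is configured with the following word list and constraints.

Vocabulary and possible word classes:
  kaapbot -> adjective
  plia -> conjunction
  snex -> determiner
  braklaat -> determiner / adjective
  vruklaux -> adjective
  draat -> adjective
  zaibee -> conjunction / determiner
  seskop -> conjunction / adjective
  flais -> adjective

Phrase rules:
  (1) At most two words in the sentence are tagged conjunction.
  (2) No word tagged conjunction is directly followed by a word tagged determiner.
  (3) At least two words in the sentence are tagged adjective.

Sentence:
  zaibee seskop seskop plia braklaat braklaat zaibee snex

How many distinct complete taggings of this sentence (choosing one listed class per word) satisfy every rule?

Candidates per position — 1:zaibee {conjunction,determiner}; 2:seskop {conjunction,adjective}; 3:seskop {conjunction,adjective}; 4:plia {conjunction}; 5:braklaat {determiner,adjective}; 6:braklaat {determiner,adjective}; 7:zaibee {conjunction,determiner}; 8:snex {determiner}.
There are 64 candidate sequences in total.
Checking each against the rules leaves 8 sequences.
Count = 8.

8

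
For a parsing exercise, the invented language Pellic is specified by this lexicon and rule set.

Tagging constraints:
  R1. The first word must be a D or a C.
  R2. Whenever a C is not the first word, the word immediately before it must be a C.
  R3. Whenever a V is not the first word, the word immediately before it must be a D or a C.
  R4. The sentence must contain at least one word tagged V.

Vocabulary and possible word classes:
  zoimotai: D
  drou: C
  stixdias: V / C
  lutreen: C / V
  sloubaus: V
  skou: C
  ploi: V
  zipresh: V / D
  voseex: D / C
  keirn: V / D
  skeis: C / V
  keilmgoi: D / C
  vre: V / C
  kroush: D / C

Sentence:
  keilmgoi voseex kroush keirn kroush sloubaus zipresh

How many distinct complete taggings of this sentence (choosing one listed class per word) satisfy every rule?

8

Candidates per position — 1:keilmgoi {D,C}; 2:voseex {D,C}; 3:kroush {D,C}; 4:keirn {V,D}; 5:kroush {D,C}; 6:sloubaus {V}; 7:zipresh {V,D}.
There are 64 candidate sequences in total.
Checking each against the rules leaves 8 sequences.
Count = 8.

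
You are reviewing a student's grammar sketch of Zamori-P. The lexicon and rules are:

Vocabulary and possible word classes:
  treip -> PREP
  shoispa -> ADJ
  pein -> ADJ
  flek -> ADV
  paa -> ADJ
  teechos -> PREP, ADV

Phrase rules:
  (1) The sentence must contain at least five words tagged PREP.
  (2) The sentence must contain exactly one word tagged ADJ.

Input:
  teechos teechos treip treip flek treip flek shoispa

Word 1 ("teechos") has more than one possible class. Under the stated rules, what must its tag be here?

Candidates per position — 1:teechos {PREP,ADV}; 2:teechos {PREP,ADV}; 3:treip {PREP}; 4:treip {PREP}; 5:flek {ADV}; 6:treip {PREP}; 7:flek {ADV}; 8:shoispa {ADJ}.
Position 1: tagging it ADV would leave rule 1 unsatisfiable, so it must be PREP.
Position 2: tagging it ADV would leave rule 1 unsatisfiable, so it must be PREP.
That leaves exactly one tagging: PREP PREP PREP PREP ADV PREP ADV ADJ.
Check: rule 1 ok; rule 2 ok.

PREP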